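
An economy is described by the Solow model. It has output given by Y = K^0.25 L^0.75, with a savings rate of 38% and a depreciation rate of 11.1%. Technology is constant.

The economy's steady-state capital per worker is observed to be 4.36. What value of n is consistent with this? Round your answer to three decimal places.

Steady state requires s·f(k) = (n + δ)·k, i.e. s·k^α = (n + δ)·k.
So s / (n + δ) = (k*)^(1−α) = 4.36^0.75 = 3.0173.
Therefore n + δ = s / 3.0173 = 0.38 / 3.0173 = 0.1259, so n = 0.1259 − 0.111 = 0.0149.

n ≈ 0.015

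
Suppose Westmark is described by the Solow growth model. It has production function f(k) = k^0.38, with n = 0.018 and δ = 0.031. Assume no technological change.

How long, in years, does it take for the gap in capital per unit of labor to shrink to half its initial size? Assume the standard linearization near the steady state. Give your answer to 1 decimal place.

about 22.8 years

Near the steady state the convergence rate is λ = (1 − α)(n + δ).
λ = (1 − 0.38) × 0.049 = 0.62 × 0.049 = 0.03038
Half-life = ln 2 / λ = 0.6931 / 0.03038 ≈ 22.81 years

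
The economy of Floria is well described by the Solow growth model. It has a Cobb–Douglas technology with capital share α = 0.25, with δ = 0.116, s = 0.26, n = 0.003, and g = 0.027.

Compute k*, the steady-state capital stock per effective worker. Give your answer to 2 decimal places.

Steady state requires s·f(k) = (n + g + δ)·k, i.e. s·k^α = (n + g + δ)·k.
Dividing both sides by k: k^(1−α) = s / (n + g + δ).
k^0.75 = 0.26 / (0.003 + 0.027 + 0.116) = 0.26 / 0.146 = 1.7808
k* = 1.7808^(1/0.75) ≈ 2.1585

k* ≈ 2.16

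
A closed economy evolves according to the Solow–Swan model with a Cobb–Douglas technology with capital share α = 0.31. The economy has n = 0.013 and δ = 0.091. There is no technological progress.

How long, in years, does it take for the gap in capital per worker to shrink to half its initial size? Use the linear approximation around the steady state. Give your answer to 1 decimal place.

Near the steady state the convergence rate is λ = (1 − α)(n + δ).
λ = (1 − 0.31) × 0.104 = 0.69 × 0.104 = 0.07176
Half-life = ln 2 / λ = 0.6931 / 0.07176 ≈ 9.66 years

half-life ≈ 9.7 years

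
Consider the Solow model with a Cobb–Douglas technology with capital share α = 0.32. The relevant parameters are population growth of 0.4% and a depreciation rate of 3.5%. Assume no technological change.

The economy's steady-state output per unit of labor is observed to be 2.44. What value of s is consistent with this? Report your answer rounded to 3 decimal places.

s ≈ 0.260

Steady state requires s·f(k) = (n + δ)·k, i.e. s·k^α = (n + δ)·k.
Since y* = [s/(n + δ)]^(α/(1−α)), we have s/(n + δ) = (y*)^((1−α)/α) = 2.44^2.125 = 6.6558.
Therefore s = 6.6558 × (n + δ) = 6.6558 × 0.039 = 0.2596.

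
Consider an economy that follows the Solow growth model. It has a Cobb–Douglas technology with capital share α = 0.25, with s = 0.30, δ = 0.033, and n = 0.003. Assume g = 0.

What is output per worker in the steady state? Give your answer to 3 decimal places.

y* ≈ 2.027

In steady state, investment equals break-even investment: s·k^α = (n + δ)·k.
Dividing both sides by k: k^(1−α) = s / (n + δ).
k^0.75 = 0.30 / (0.003 + 0.033) = 0.30 / 0.036 = 8.3333
k* = 8.3333^(1/0.75) ≈ 16.8949
y* = (k*)^α = 16.8949^0.25 ≈ 2.0274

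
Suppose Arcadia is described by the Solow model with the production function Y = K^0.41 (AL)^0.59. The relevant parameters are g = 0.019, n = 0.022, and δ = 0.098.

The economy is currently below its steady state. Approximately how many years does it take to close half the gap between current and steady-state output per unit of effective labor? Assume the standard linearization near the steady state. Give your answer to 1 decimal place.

Near the steady state the convergence rate is λ = (1 − α)(n + g + δ).
λ = (1 − 0.41) × 0.139 = 0.59 × 0.139 = 0.08201
Half-life = ln 2 / λ = 0.6931 / 0.08201 ≈ 8.45 years

t_½ ≈ 8.5 years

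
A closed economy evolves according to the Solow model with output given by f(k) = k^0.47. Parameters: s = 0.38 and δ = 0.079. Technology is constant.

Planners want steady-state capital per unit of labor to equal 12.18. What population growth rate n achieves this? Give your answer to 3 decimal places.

n ≈ 0.022

Steady state requires s·f(k) = (n + δ)·k, i.e. s·k^α = (n + δ)·k.
So s / (n + δ) = (k*)^(1−α) = 12.18^0.53 = 3.7618.
Therefore n + δ = s / 3.7618 = 0.38 / 3.7618 = 0.1010, so n = 0.1010 − 0.079 = 0.0220.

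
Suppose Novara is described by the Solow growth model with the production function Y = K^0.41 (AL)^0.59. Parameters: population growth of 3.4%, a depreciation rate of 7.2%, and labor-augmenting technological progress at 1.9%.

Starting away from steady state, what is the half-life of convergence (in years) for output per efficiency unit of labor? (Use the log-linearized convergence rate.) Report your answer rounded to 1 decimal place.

half-life ≈ 9.4 years

Near the steady state the convergence rate is λ = (1 − α)(n + g + δ).
λ = (1 − 0.41) × 0.125 = 0.59 × 0.125 = 0.07375
Half-life = ln 2 / λ = 0.6931 / 0.07375 ≈ 9.40 years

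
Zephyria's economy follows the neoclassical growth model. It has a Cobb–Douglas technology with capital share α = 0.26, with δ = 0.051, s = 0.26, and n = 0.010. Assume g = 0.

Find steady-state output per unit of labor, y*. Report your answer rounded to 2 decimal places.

y* ≈ 1.66

In steady state, investment equals break-even investment: s·k^α = (n + δ)·k.
Rearranging, k^(1−α) = s / (n + δ).
k^0.74 = 0.26 / (0.010 + 0.051) = 0.26 / 0.061 = 4.2623
k* = 4.2623^(1/0.74) ≈ 7.0937
y* = (k*)^α = 7.0937^0.26 ≈ 1.6643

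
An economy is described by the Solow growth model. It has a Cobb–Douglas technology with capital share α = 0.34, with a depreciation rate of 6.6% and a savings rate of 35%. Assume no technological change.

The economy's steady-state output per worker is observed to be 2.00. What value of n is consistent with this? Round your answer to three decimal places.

n ≈ 0.025

At the steady state, Δk = 0, so s·k^α = (n + δ)·k.
Since y* = [s/(n + δ)]^(α/(1−α)), we have s/(n + δ) = (y*)^((1−α)/α) = 2.00^1.9412 = 3.8402.
Therefore n + δ = s / 3.8402 = 0.35 / 3.8402 = 0.0911, so n = 0.0911 − 0.066 = 0.0251.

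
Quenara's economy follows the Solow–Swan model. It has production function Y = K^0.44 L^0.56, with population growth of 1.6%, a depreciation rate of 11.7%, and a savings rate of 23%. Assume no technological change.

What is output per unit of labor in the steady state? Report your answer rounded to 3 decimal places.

At the steady state, Δk = 0, so s·k^α = (n + δ)·k.
Dividing both sides by k: k^(1−α) = s / (n + δ).
k^0.56 = 0.23 / (0.016 + 0.117) = 0.23 / 0.133 = 1.7293
k* = 1.7293^(1/0.56) ≈ 2.6593
y* = (k*)^α = 2.6593^0.44 ≈ 1.5378

y* = 1.538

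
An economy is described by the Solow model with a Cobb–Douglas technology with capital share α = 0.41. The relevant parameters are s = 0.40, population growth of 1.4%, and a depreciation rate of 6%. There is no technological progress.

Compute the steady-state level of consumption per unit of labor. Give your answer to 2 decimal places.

Steady state requires s·f(k) = (n + δ)·k, i.e. s·k^α = (n + δ)·k.
Dividing both sides by k: k^(1−α) = s / (n + δ).
k^0.59 = 0.40 / (0.014 + 0.060) = 0.40 / 0.074 = 5.4054
k* = 5.4054^(1/0.59) ≈ 17.4615
y* = (k*)^α = 17.4615^0.41 ≈ 3.2304
c* = (1 − s)·y* = (1 − 0.40) × 3.2304 ≈ 1.9382

c* = 1.94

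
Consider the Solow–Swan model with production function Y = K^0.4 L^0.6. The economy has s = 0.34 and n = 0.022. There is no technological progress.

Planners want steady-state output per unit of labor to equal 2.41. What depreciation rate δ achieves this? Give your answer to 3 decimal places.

δ ≈ 0.069

At the steady state, Δk = 0, so s·k^α = (n + δ)·k.
Since y* = [s/(n + δ)]^(α/(1−α)), we have s/(n + δ) = (y*)^((1−α)/α) = 2.41^1.5 = 3.7413.
Therefore n + δ = s / 3.7413 = 0.34 / 3.7413 = 0.0909, so δ = 0.0909 − 0.022 = 0.0689.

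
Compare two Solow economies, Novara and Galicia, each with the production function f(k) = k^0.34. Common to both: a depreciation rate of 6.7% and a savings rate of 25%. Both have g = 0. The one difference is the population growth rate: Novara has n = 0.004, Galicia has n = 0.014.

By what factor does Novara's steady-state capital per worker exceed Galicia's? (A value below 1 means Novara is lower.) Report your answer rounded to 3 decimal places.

Steady-state k* = [s/(n + δ)]^(1/(1−α)), so the ratio is [ (s_N/(n + δ)_N) / (s_G/(n + δ)_G) ]^1.5152.
s_N/(n + δ)_N = 0.25/0.071 = 3.5211; s_G/(n + δ)_G = 0.25/0.081 = 3.0864.
Ratio = (3.5211/3.0864)^1.5152 = 1.1408^1.5152 ≈ 1.2209

ratio ≈ 1.221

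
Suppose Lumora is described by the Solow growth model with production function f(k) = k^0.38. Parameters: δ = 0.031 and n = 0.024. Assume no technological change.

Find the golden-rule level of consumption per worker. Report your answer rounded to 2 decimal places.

c_gold ≈ 2.03

At the golden rule, f'(k) = n + δ, so α·k^(α−1) = n + δ and k_gold = (α/(n + δ))^(1/(1−α)).
k_gold = (0.38/0.055)^(1/0.62) = 6.9091^1.6129 ≈ 22.5893
c_gold = f(k_gold) − (n + δ)·k_gold = 3.2695 − 0.055×22.5893 ≈ 2.0271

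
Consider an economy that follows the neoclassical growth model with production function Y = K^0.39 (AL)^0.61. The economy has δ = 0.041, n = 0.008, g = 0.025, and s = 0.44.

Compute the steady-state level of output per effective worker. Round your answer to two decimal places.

y* ≈ 3.13

In steady state, investment equals break-even investment: s·k^α = (n + g + δ)·k.
Dividing both sides by k: k^(1−α) = s / (n + g + δ).
k^0.61 = 0.44 / (0.008 + 0.025 + 0.041) = 0.44 / 0.074 = 5.9459
k* = 5.9459^(1/0.61) ≈ 18.5870
y* = (k*)^α = 18.5870^0.39 ≈ 3.1260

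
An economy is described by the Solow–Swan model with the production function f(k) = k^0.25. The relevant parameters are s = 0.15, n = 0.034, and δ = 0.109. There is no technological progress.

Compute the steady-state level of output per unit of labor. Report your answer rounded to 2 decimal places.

In steady state, investment equals break-even investment: s·k^α = (n + δ)·k.
Dividing both sides by k: k^(1−α) = s / (n + δ).
k^0.75 = 0.15 / (0.034 + 0.109) = 0.15 / 0.143 = 1.0490
k* = 1.0490^(1/0.75) ≈ 1.0659
y* = (k*)^α = 1.0659^0.25 ≈ 1.0161

y* = 1.02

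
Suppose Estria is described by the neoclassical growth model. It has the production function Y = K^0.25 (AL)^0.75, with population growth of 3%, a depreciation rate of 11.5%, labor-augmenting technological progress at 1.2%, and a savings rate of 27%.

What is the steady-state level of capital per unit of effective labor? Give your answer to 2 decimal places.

k* ≈ 2.06

At the steady state, Δk = 0, so s·k^α = (n + g + δ)·k.
Rearranging, k^(1−α) = s / (n + g + δ).
k^0.75 = 0.27 / (0.030 + 0.012 + 0.115) = 0.27 / 0.157 = 1.7197
k* = 1.7197^(1/0.75) ≈ 2.0603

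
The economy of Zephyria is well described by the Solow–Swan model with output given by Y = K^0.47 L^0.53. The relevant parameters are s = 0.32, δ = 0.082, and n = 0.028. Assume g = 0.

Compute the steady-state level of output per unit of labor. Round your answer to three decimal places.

y* ≈ 2.578

At the steady state, Δk = 0, so s·k^α = (n + δ)·k.
Rearranging, k^(1−α) = s / (n + δ).
k^0.53 = 0.32 / (0.028 + 0.082) = 0.32 / 0.110 = 2.9091
k* = 2.9091^(1/0.53) ≈ 7.4992
y* = (k*)^α = 7.4992^0.47 ≈ 2.5778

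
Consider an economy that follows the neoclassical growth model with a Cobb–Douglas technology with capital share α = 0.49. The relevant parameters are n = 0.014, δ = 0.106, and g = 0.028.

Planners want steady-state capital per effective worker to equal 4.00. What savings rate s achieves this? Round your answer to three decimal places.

Steady state requires s·f(k) = (n + g + δ)·k, i.e. s·k^α = (n + g + δ)·k.
So s / (n + g + δ) = (k*)^(1−α) = 4.00^0.51 = 2.0279.
Therefore s = 2.0279 × (n + g + δ) = 2.0279 × 0.148 = 0.3001.

s ≈ 0.300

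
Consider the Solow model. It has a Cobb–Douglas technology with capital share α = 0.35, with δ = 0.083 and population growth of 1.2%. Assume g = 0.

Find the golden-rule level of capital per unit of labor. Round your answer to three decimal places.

k_gold ≈ 7.435

The golden rule sets f'(k) = n + δ, i.e. α·k^(α−1) = n + δ.
So k^(1−α) = α / (n + δ) = 0.35 / 0.095 = 3.6842.
k_gold = 3.6842^(1/0.65) ≈ 7.4353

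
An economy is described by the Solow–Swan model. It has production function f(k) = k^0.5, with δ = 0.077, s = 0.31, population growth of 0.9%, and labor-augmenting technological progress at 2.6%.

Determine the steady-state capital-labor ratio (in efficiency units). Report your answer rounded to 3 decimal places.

k* ≈ 7.661

At the steady state, Δk = 0, so s·k^α = (n + g + δ)·k.
Rearranging, k^(1−α) = s / (n + g + δ).
k^0.5 = 0.31 / (0.009 + 0.026 + 0.077) = 0.31 / 0.112 = 2.7679
k* = 2.7679^(1/0.5) ≈ 7.6613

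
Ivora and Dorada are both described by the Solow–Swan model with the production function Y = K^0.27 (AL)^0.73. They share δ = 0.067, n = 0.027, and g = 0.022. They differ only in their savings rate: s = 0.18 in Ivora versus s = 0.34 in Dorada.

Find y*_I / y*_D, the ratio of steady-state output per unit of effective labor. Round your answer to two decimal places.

ratio ≈ 0.79

Steady-state y* = [s/(n + g + δ)]^(α/(1−α)), so the ratio is [ (s_I/(n + g + δ)_I) / (s_D/(n + g + δ)_D) ]^0.3699.
s_I/(n + g + δ)_I = 0.18/0.116 = 1.5517; s_D/(n + g + δ)_D = 0.34/0.116 = 2.9310.
Ratio = (1.5517/2.9310)^0.3699 = 0.5294^0.3699 ≈ 0.7904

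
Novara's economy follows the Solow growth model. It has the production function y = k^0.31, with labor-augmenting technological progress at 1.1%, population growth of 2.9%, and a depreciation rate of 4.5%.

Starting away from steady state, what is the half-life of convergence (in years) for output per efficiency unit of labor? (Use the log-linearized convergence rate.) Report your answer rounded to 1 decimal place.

Near the steady state the convergence rate is λ = (1 − α)(n + g + δ).
λ = (1 − 0.31) × 0.085 = 0.69 × 0.085 = 0.05865
Half-life = ln 2 / λ = 0.6931 / 0.05865 ≈ 11.82 years

t_½ ≈ 11.8 years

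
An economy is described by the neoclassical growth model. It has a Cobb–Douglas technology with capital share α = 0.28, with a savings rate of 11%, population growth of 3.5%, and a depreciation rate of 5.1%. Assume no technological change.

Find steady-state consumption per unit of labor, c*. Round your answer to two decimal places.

c* ≈ 0.98

In steady state, investment equals break-even investment: s·k^α = (n + δ)·k.
Dividing both sides by k: k^(1−α) = s / (n + δ).
k^0.72 = 0.11 / (0.035 + 0.051) = 0.11 / 0.086 = 1.2791
k* = 1.2791^(1/0.72) ≈ 1.4076
y* = (k*)^α = 1.4076^0.28 ≈ 1.1005
c* = (1 − s)·y* = (1 − 0.11) × 1.1005 ≈ 0.9794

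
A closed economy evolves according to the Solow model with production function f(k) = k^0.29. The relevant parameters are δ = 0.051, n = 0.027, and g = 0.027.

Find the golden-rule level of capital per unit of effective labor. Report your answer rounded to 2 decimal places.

The golden rule sets f'(k) = n + g + δ, i.e. α·k^(α−1) = n + g + δ.
So k^(1−α) = α / (n + g + δ) = 0.29 / 0.105 = 2.7619.
k_gold = 2.7619^(1/0.71) ≈ 4.1823

k_gold ≈ 4.18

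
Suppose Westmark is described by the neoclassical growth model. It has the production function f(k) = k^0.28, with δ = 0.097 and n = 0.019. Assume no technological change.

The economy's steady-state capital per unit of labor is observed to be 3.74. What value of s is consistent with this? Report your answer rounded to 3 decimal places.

s ≈ 0.300

Steady state requires s·f(k) = (n + δ)·k, i.e. s·k^α = (n + δ)·k.
So s / (n + δ) = (k*)^(1−α) = 3.74^0.72 = 2.5850.
Therefore s = 2.5850 × (n + δ) = 2.5850 × 0.116 = 0.2999.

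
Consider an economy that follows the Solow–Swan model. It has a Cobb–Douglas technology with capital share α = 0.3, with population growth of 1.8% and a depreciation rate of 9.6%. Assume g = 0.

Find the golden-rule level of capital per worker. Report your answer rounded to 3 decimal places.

k_gold ≈ 3.984

The golden rule sets f'(k) = n + δ, i.e. α·k^(α−1) = n + δ.
So k^(1−α) = α / (n + δ) = 0.3 / 0.114 = 2.6316.
k_gold = 2.6316^(1/0.7) ≈ 3.9840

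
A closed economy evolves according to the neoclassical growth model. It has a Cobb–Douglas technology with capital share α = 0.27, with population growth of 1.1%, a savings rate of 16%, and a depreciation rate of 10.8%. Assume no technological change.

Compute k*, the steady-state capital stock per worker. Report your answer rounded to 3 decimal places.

Steady state requires s·f(k) = (n + δ)·k, i.e. s·k^α = (n + δ)·k.
Rearranging, k^(1−α) = s / (n + δ).
k^0.73 = 0.16 / (0.011 + 0.108) = 0.16 / 0.119 = 1.3445
k* = 1.3445^(1/0.73) ≈ 1.5001

k* = 1.500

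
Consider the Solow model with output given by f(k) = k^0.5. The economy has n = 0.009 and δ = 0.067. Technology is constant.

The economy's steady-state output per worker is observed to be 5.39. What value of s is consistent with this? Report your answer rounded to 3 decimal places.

s ≈ 0.410

In steady state, investment equals break-even investment: s·k^α = (n + δ)·k.
Since y* = [s/(n + δ)]^(α/(1−α)), we have s/(n + δ) = (y*)^((1−α)/α) = 5.39^1 = 5.3900.
Therefore s = 5.3900 × (n + δ) = 5.3900 × 0.076 = 0.4096.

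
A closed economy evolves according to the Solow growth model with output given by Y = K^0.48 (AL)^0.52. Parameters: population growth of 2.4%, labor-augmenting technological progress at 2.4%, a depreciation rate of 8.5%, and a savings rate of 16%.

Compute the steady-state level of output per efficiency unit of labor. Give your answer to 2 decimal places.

At the steady state, Δk = 0, so s·k^α = (n + g + δ)·k.
Dividing both sides by k: k^(1−α) = s / (n + g + δ).
k^0.52 = 0.16 / (0.024 + 0.024 + 0.085) = 0.16 / 0.133 = 1.2030
k* = 1.2030^(1/0.52) ≈ 1.4268
y* = (k*)^α = 1.4268^0.48 ≈ 1.1860

y* ≈ 1.19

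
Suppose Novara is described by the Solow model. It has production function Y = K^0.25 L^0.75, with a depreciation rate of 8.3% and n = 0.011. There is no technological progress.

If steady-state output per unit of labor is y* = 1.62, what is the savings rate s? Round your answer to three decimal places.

s ≈ 0.400

In steady state, investment equals break-even investment: s·k^α = (n + δ)·k.
Since y* = [s/(n + δ)]^(α/(1−α)), we have s/(n + δ) = (y*)^((1−α)/α) = 1.62^3 = 4.2515.
Therefore s = 4.2515 × (n + δ) = 4.2515 × 0.094 = 0.3996.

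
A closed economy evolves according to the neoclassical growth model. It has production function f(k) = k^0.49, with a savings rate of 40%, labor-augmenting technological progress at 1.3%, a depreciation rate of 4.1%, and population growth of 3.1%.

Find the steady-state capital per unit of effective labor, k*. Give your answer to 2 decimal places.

At the steady state, Δk = 0, so s·k^α = (n + g + δ)·k.
Rearranging, k^(1−α) = s / (n + g + δ).
k^0.51 = 0.40 / (0.031 + 0.013 + 0.041) = 0.40 / 0.085 = 4.7059
k* = 4.7059^(1/0.51) ≈ 20.8405

k* ≈ 20.84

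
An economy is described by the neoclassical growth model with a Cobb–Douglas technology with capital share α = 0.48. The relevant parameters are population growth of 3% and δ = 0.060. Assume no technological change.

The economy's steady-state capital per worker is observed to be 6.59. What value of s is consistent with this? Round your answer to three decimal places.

s ≈ 0.240

Steady state requires s·f(k) = (n + δ)·k, i.e. s·k^α = (n + δ)·k.
So s / (n + δ) = (k*)^(1−α) = 6.59^0.52 = 2.6658.
Therefore s = 2.6658 × (n + δ) = 2.6658 × 0.090 = 0.2399.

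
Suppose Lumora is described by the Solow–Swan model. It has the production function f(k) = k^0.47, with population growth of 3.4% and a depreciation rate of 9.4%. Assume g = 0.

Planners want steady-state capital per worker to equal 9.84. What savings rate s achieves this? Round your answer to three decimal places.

s ≈ 0.430

Steady state requires s·f(k) = (n + δ)·k, i.e. s·k^α = (n + δ)·k.
So s / (n + δ) = (k*)^(1−α) = 9.84^0.53 = 3.3596.
Therefore s = 3.3596 × (n + δ) = 3.3596 × 0.128 = 0.4300.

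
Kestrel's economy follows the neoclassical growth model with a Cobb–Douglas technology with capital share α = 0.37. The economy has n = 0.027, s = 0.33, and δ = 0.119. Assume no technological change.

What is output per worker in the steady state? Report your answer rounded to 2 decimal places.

In steady state, investment equals break-even investment: s·k^α = (n + δ)·k.
Rearranging, k^(1−α) = s / (n + δ).
k^0.63 = 0.33 / (0.027 + 0.119) = 0.33 / 0.146 = 2.2603
k* = 2.2603^(1/0.63) ≈ 3.6490
y* = (k*)^α = 3.6490^0.37 ≈ 1.6144

y* = 1.61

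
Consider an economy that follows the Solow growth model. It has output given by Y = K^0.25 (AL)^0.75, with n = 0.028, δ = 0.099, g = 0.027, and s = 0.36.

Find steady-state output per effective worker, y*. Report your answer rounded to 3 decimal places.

In steady state, investment equals break-even investment: s·k^α = (n + g + δ)·k.
Rearranging, k^(1−α) = s / (n + g + δ).
k^0.75 = 0.36 / (0.028 + 0.027 + 0.099) = 0.36 / 0.154 = 2.3377
k* = 2.3377^(1/0.75) ≈ 3.1025
y* = (k*)^α = 3.1025^0.25 ≈ 1.3272

y* = 1.327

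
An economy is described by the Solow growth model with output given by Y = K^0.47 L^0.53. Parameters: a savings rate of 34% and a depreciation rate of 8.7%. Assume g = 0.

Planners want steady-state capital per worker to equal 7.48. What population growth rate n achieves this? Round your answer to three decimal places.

n ≈ 0.030

At the steady state, Δk = 0, so s·k^α = (n + δ)·k.
So s / (n + δ) = (k*)^(1−α) = 7.48^0.53 = 2.9051.
Therefore n + δ = s / 2.9051 = 0.34 / 2.9051 = 0.1170, so n = 0.1170 − 0.087 = 0.0300.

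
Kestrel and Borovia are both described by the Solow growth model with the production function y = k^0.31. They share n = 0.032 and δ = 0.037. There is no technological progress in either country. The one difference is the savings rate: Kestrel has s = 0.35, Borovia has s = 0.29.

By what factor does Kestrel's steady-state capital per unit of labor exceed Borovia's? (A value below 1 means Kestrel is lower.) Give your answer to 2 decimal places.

ratio ≈ 1.31

Steady-state k* = [s/(n + δ)]^(1/(1−α)), so the ratio is [ (s_K/(n + δ)_K) / (s_B/(n + δ)_B) ]^1.4493.
s_K/(n + δ)_K = 0.35/0.069 = 5.0725; s_B/(n + δ)_B = 0.29/0.069 = 4.2029.
Ratio = (5.0725/4.2029)^1.4493 = 1.2069^1.4493 ≈ 1.3133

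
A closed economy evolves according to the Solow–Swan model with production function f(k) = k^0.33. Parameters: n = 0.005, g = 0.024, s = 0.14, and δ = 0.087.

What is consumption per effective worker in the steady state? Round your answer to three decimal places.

In steady state, investment equals break-even investment: s·k^α = (n + g + δ)·k.
Dividing both sides by k: k^(1−α) = s / (n + g + δ).
k^0.67 = 0.14 / (0.005 + 0.024 + 0.087) = 0.14 / 0.116 = 1.2069
k* = 1.2069^(1/0.67) ≈ 1.3240
y* = (k*)^α = 1.3240^0.33 ≈ 1.0970
c* = (1 − s)·y* = (1 − 0.14) × 1.0970 ≈ 0.9434

c* ≈ 0.943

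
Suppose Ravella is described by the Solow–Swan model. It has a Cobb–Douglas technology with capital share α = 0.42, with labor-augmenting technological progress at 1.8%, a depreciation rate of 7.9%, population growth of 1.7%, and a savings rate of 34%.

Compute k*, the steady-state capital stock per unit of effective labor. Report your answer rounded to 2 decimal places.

k* ≈ 6.58

In steady state, investment equals break-even investment: s·k^α = (n + g + δ)·k.
Dividing both sides by k: k^(1−α) = s / (n + g + δ).
k^0.58 = 0.34 / (0.017 + 0.018 + 0.079) = 0.34 / 0.114 = 2.9825
k* = 2.9825^(1/0.58) ≈ 6.5802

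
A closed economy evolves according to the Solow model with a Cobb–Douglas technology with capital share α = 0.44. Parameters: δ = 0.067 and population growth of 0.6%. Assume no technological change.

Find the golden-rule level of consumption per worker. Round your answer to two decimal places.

c_gold ≈ 2.30

At the golden rule, f'(k) = n + δ, so α·k^(α−1) = n + δ and k_gold = (α/(n + δ))^(1/(1−α)).
k_gold = (0.44/0.073)^(1/0.56) = 6.0274^1.7857 ≈ 24.7217
c_gold = f(k_gold) − (n + δ)·k_gold = 4.1016 − 0.073×24.7217 ≈ 2.2969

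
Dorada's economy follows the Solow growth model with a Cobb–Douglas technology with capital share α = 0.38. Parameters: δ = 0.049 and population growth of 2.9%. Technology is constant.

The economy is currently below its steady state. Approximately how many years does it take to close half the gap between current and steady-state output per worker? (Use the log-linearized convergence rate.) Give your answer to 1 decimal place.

Near the steady state the convergence rate is λ = (1 − α)(n + δ).
λ = (1 − 0.38) × 0.078 = 0.62 × 0.078 = 0.04836
Half-life = ln 2 / λ = 0.6931 / 0.04836 ≈ 14.33 years

t_½ ≈ 14.3 years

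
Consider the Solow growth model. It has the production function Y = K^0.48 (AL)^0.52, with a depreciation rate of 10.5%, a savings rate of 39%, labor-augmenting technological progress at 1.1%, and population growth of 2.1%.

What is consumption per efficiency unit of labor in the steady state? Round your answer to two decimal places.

In steady state, investment equals break-even investment: s·k^α = (n + g + δ)·k.
Dividing both sides by k: k^(1−α) = s / (n + g + δ).
k^0.52 = 0.39 / (0.021 + 0.011 + 0.105) = 0.39 / 0.137 = 2.8467
k* = 2.8467^(1/0.52) ≈ 7.4771
y* = (k*)^α = 7.4771^0.48 ≈ 2.6266
c* = (1 − s)·y* = (1 − 0.39) × 2.6266 ≈ 1.6022

c* ≈ 1.60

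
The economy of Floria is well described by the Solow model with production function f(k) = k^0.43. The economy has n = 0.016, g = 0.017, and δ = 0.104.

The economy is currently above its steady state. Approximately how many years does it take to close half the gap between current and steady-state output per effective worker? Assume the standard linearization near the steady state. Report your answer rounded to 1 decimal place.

about 8.9 years

Near the steady state the convergence rate is λ = (1 − α)(n + g + δ).
λ = (1 − 0.43) × 0.137 = 0.57 × 0.137 = 0.07809
Half-life = ln 2 / λ = 0.6931 / 0.07809 ≈ 8.88 years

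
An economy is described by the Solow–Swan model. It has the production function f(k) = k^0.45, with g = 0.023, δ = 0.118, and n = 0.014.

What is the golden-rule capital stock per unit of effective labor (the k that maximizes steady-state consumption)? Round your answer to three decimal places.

k_gold ≈ 6.944

The golden rule sets f'(k) = n + g + δ, i.e. α·k^(α−1) = n + g + δ.
So k^(1−α) = α / (n + g + δ) = 0.45 / 0.155 = 2.9032.
k_gold = 2.9032^(1/0.55) ≈ 6.9438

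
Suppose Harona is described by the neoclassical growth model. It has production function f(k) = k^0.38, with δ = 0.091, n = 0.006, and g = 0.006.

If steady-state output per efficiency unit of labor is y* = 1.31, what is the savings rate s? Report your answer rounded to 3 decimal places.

s ≈ 0.160

At the steady state, Δk = 0, so s·k^α = (n + g + δ)·k.
Since y* = [s/(n + g + δ)]^(α/(1−α)), we have s/(n + g + δ) = (y*)^((1−α)/α) = 1.31^1.6316 = 1.5536.
Therefore s = 1.5536 × (n + g + δ) = 1.5536 × 0.103 = 0.1600.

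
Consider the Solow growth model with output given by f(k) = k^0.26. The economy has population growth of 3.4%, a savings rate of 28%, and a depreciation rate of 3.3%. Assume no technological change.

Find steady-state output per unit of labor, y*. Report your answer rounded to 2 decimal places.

At the steady state, Δk = 0, so s·k^α = (n + δ)·k.
Rearranging, k^(1−α) = s / (n + δ).
k^0.74 = 0.28 / (0.034 + 0.033) = 0.28 / 0.067 = 4.1791
k* = 4.1791^(1/0.74) ≈ 6.9072
y* = (k*)^α = 6.9072^0.26 ≈ 1.6528

y* ≈ 1.65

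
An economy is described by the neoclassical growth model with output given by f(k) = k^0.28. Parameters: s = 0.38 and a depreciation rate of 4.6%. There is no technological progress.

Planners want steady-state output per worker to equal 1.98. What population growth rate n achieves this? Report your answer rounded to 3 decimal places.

n ≈ 0.020

In steady state, investment equals break-even investment: s·k^α = (n + δ)·k.
Since y* = [s/(n + δ)]^(α/(1−α)), we have s/(n + δ) = (y*)^((1−α)/α) = 1.98^2.5714 = 5.7922.
Therefore n + δ = s / 5.7922 = 0.38 / 5.7922 = 0.0656, so n = 0.0656 − 0.046 = 0.0196.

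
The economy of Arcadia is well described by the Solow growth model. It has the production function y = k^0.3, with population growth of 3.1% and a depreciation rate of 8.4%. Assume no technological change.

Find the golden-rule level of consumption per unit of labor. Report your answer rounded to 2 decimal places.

c_gold ≈ 1.06

At the golden rule, f'(k) = n + δ, so α·k^(α−1) = n + δ and k_gold = (α/(n + δ))^(1/(1−α)).
k_gold = (0.3/0.115)^(1/0.7) = 2.6087^1.4286 ≈ 3.9346
c_gold = f(k_gold) − (n + δ)·k_gold = 1.5082 − 0.115×3.9346 ≈ 1.0557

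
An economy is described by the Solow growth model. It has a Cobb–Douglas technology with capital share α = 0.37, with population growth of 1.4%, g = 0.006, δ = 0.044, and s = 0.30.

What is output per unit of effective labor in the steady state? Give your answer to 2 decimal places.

At the steady state, Δk = 0, so s·k^α = (n + g + δ)·k.
Dividing both sides by k: k^(1−α) = s / (n + g + δ).
k^0.63 = 0.30 / (0.014 + 0.006 + 0.044) = 0.30 / 0.064 = 4.6875
k* = 4.6875^(1/0.63) ≈ 11.6141
y* = (k*)^α = 11.6141^0.37 ≈ 2.4777

y* = 2.48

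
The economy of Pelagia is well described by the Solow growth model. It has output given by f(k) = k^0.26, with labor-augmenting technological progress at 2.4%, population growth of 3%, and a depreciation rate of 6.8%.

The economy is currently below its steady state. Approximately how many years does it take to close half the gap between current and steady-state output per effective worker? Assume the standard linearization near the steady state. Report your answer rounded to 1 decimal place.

t_½ ≈ 7.7 years

Near the steady state the convergence rate is λ = (1 − α)(n + g + δ).
λ = (1 − 0.26) × 0.122 = 0.74 × 0.122 = 0.09028
Half-life = ln 2 / λ = 0.6931 / 0.09028 ≈ 7.68 years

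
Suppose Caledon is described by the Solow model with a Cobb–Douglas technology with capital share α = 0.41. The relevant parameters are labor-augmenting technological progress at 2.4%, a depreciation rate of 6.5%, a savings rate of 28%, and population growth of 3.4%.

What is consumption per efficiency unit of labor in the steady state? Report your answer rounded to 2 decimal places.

c* = 1.28

At the steady state, Δk = 0, so s·k^α = (n + g + δ)·k.
Rearranging, k^(1−α) = s / (n + g + δ).
k^0.59 = 0.28 / (0.034 + 0.024 + 0.065) = 0.28 / 0.123 = 2.2764
k* = 2.2764^(1/0.59) ≈ 4.0319
y* = (k*)^α = 4.0319^0.41 ≈ 1.7712
c* = (1 − s)·y* = (1 − 0.28) × 1.7712 ≈ 1.2753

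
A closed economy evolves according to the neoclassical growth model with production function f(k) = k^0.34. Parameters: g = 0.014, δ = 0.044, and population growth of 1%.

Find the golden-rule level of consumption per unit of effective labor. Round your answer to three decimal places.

At the golden rule, f'(k) = n + g + δ, so α·k^(α−1) = n + g + δ and k_gold = (α/(n + g + δ))^(1/(1−α)).
k_gold = (0.34/0.068)^(1/0.66) = 5.0000^1.5152 ≈ 11.4572
c_gold = f(k_gold) − (n + g + δ)·k_gold = 2.2913 − 0.068×11.4572 ≈ 1.5122

c_gold ≈ 1.512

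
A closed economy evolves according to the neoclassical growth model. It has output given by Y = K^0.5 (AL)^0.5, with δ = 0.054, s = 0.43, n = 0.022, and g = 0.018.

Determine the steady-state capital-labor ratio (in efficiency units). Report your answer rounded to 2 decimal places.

k* = 20.93

In steady state, investment equals break-even investment: s·k^α = (n + g + δ)·k.
Dividing both sides by k: k^(1−α) = s / (n + g + δ).
k^0.5 = 0.43 / (0.022 + 0.018 + 0.054) = 0.43 / 0.094 = 4.5745
k* = 4.5745^(1/0.5) ≈ 20.9261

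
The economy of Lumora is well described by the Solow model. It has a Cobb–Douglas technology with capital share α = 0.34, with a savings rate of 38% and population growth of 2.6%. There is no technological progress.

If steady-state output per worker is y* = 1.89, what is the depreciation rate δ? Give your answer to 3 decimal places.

δ ≈ 0.084

In steady state, investment equals break-even investment: s·k^α = (n + δ)·k.
Since y* = [s/(n + δ)]^(α/(1−α)), we have s/(n + δ) = (y*)^((1−α)/α) = 1.89^1.9412 = 3.4409.
Therefore n + δ = s / 3.4409 = 0.38 / 3.4409 = 0.1104, so δ = 0.1104 − 0.026 = 0.0844.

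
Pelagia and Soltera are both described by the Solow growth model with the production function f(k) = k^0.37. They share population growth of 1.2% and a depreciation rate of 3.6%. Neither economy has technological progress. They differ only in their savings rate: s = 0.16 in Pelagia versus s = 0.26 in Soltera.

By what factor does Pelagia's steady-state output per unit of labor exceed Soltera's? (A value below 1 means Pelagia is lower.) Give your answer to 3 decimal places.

Steady-state y* = [s/(n + δ)]^(α/(1−α)), so the ratio is [ (s_P/(n + δ)_P) / (s_S/(n + δ)_S) ]^0.5873.
s_P/(n + δ)_P = 0.16/0.048 = 3.3333; s_S/(n + δ)_S = 0.26/0.048 = 5.4167.
Ratio = (3.3333/5.4167)^0.5873 = 0.6154^0.5873 ≈ 0.7519

y*_P / y*_S ≈ 0.752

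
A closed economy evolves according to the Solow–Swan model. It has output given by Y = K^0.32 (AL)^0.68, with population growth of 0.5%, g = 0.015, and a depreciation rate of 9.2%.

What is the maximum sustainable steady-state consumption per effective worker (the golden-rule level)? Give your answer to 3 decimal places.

At the golden rule, f'(k) = n + g + δ, so α·k^(α−1) = n + g + δ and k_gold = (α/(n + g + δ))^(1/(1−α)).
k_gold = (0.32/0.112)^(1/0.68) = 2.8571^1.4706 ≈ 4.6826
c_gold = f(k_gold) − (n + g + δ)·k_gold = 1.6389 − 0.112×4.6826 ≈ 1.1144

c_gold ≈ 1.114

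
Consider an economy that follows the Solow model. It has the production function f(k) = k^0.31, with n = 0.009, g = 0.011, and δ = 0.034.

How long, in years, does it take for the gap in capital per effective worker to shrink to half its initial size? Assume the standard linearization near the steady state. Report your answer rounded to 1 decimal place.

half-life ≈ 18.6 years

Near the steady state the convergence rate is λ = (1 − α)(n + g + δ).
λ = (1 − 0.31) × 0.054 = 0.69 × 0.054 = 0.03726
Half-life = ln 2 / λ = 0.6931 / 0.03726 ≈ 18.60 years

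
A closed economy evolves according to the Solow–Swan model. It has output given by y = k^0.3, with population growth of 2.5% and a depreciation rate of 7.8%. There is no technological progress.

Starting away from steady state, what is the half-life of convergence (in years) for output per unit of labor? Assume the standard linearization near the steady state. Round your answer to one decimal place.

half-life ≈ 9.6 years

Near the steady state the convergence rate is λ = (1 − α)(n + δ).
λ = (1 − 0.3) × 0.103 = 0.7 × 0.103 = 0.0721
Half-life = ln 2 / λ = 0.6931 / 0.0721 ≈ 9.61 years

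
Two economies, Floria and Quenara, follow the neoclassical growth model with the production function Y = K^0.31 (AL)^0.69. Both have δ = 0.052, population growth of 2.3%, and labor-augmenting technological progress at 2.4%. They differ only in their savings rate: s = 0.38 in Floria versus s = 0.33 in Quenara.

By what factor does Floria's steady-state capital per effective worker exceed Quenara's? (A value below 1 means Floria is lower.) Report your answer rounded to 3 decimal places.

ratio ≈ 1.227

Steady-state k* = [s/(n + g + δ)]^(1/(1−α)), so the ratio is [ (s_F/(n + g + δ)_F) / (s_Q/(n + g + δ)_Q) ]^1.4493.
s_F/(n + g + δ)_F = 0.38/0.099 = 3.8384; s_Q/(n + g + δ)_Q = 0.33/0.099 = 3.3333.
Ratio = (3.8384/3.3333)^1.4493 = 1.1515^1.4493 ≈ 1.2268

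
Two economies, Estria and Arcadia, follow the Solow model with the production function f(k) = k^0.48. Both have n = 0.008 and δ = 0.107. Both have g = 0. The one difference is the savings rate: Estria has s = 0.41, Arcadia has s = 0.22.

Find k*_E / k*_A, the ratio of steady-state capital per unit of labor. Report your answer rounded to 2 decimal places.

Steady-state k* = [s/(n + δ)]^(1/(1−α)), so the ratio is [ (s_E/(n + δ)_E) / (s_A/(n + δ)_A) ]^1.9231.
s_E/(n + δ)_E = 0.41/0.115 = 3.5652; s_A/(n + δ)_A = 0.22/0.115 = 1.9130.
Ratio = (3.5652/1.9130)^1.9231 = 1.8637^1.9231 ≈ 3.3110

k*_E / k*_A ≈ 3.31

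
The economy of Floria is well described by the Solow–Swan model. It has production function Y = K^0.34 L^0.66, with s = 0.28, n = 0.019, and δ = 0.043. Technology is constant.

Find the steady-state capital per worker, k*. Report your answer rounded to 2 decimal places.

In steady state, investment equals break-even investment: s·k^α = (n + δ)·k.
Rearranging, k^(1−α) = s / (n + δ).
k^0.66 = 0.28 / (0.019 + 0.043) = 0.28 / 0.062 = 4.5161
k* = 4.5161^(1/0.66) ≈ 9.8190

k* ≈ 9.82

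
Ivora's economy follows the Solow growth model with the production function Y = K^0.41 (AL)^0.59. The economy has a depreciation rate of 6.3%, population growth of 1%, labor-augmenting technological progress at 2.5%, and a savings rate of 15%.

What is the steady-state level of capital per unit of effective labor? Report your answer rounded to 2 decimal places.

At the steady state, Δk = 0, so s·k^α = (n + g + δ)·k.
Dividing both sides by k: k^(1−α) = s / (n + g + δ).
k^0.59 = 0.15 / (0.010 + 0.025 + 0.063) = 0.15 / 0.098 = 1.5306
k* = 1.5306^(1/0.59) ≈ 2.0574

k* ≈ 2.06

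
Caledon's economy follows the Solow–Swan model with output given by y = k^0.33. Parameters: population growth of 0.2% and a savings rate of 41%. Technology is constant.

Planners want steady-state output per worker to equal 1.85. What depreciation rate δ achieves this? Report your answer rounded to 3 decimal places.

δ ≈ 0.116

At the steady state, Δk = 0, so s·k^α = (n + δ)·k.
Since y* = [s/(n + δ)]^(α/(1−α)), we have s/(n + δ) = (y*)^((1−α)/α) = 1.85^2.0303 = 3.4869.
Therefore n + δ = s / 3.4869 = 0.41 / 3.4869 = 0.1176, so δ = 0.1176 − 0.002 = 0.1156.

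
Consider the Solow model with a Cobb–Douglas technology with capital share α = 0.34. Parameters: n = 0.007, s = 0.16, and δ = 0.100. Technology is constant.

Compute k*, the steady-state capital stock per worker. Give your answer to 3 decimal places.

k* = 1.840

At the steady state, Δk = 0, so s·k^α = (n + δ)·k.
Dividing both sides by k: k^(1−α) = s / (n + δ).
k^0.66 = 0.16 / (0.007 + 0.100) = 0.16 / 0.107 = 1.4953
k* = 1.4953^(1/0.66) ≈ 1.8397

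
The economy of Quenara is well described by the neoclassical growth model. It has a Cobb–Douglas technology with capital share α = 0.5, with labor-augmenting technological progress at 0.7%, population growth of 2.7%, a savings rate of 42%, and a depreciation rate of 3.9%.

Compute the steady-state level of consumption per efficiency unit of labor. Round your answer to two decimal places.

c* ≈ 3.34

In steady state, investment equals break-even investment: s·k^α = (n + g + δ)·k.
Dividing both sides by k: k^(1−α) = s / (n + g + δ).
k^0.5 = 0.42 / (0.027 + 0.007 + 0.039) = 0.42 / 0.073 = 5.7534
k* = 5.7534^(1/0.5) ≈ 33.1016
y* = (k*)^α = 33.1016^0.5 ≈ 5.7534
c* = (1 − s)·y* = (1 − 0.42) × 5.7534 ≈ 3.3370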